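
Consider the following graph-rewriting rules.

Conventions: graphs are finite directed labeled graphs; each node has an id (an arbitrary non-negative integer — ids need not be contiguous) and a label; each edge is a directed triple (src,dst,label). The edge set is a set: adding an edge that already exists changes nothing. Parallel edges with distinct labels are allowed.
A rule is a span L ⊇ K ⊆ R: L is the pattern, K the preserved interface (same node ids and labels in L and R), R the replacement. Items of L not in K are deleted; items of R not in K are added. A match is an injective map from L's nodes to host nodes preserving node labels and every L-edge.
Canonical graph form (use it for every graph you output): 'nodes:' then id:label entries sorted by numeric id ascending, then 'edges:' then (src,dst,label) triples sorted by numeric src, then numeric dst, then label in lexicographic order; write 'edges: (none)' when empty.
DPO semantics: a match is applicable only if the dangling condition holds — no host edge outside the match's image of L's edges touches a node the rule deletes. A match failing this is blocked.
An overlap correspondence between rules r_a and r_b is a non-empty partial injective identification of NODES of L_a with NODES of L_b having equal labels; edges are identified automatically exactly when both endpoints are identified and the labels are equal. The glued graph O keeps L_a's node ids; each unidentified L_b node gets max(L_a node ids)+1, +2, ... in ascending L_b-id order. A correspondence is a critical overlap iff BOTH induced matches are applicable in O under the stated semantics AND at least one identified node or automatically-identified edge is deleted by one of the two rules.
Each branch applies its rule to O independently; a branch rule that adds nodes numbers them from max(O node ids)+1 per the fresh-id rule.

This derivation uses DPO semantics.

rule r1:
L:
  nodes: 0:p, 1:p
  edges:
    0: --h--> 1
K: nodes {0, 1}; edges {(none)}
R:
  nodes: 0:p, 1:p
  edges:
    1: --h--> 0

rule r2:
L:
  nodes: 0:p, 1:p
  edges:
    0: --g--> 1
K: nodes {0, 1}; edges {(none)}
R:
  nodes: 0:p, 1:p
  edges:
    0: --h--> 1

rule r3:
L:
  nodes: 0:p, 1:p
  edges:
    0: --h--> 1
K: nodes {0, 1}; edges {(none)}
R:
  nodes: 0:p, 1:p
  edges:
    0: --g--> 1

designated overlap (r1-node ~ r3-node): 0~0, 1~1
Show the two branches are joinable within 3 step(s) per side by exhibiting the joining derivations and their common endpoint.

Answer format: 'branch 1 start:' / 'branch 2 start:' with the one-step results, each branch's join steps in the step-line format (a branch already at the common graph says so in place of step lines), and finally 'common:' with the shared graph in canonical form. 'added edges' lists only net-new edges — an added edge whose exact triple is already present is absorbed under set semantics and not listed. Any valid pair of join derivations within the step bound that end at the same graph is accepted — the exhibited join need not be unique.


branch 1 start:
nodes: 0:p, 1:p
edges: (1,0,h)
branch 2 start:
nodes: 0:p, 1:p
edges: (0,1,g)
branch 1 step 1: rule r1; match: 0->1, 1->0; deleted nodes (none); deleted edges (1,0,h); added nodes (none); added edges (0,1,h); result: nodes: 0:p, 1:p edges: (0,1,h)
branch 2 step 1: rule r2; match: 0->0, 1->1; deleted nodes (none); deleted edges (0,1,g); added nodes (none); added edges (0,1,h); result: nodes: 0:p, 1:p edges: (0,1,h)
common:
nodes: 0:p, 1:p
edges: (0,1,h)


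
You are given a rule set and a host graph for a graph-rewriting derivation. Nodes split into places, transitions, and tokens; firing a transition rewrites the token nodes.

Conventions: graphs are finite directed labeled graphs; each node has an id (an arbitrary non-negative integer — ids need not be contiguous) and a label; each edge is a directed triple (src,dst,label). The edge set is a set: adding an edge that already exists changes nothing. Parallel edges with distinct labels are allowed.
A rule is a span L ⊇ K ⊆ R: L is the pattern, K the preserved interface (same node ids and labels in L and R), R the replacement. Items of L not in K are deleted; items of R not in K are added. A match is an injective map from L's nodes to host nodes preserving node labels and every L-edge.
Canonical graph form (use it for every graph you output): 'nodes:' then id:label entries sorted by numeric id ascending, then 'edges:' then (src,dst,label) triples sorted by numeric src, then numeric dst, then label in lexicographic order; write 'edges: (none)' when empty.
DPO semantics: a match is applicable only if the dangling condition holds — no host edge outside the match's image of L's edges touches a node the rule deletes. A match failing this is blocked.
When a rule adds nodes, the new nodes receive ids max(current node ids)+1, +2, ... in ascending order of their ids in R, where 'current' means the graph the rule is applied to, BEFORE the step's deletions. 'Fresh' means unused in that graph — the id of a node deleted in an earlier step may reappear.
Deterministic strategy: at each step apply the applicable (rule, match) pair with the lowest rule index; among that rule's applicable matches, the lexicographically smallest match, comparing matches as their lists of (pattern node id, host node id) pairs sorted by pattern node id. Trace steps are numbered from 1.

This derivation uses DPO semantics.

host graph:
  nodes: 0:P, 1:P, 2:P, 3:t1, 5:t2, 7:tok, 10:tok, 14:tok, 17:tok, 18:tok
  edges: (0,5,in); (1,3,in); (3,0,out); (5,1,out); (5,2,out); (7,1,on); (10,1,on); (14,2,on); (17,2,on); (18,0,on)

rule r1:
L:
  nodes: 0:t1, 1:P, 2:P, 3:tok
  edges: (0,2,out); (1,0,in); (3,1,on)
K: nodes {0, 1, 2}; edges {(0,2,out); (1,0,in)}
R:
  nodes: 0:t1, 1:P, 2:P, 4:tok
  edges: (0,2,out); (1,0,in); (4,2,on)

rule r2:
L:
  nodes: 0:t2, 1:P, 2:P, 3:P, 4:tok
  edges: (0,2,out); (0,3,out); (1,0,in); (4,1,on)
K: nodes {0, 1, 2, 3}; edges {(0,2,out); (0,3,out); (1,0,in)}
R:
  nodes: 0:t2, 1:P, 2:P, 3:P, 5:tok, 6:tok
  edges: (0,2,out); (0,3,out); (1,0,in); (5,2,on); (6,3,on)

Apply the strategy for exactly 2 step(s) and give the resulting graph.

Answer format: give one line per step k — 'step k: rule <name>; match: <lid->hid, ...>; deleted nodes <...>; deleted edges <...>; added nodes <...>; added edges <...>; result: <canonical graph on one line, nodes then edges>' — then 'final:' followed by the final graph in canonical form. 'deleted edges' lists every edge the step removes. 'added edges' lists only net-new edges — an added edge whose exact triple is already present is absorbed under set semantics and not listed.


step 1: rule r1; match: 0->3, 1->1, 2->0, 3->7; deleted nodes 7; deleted edges (7,1,on); added nodes 19; added edges (19,0,on); result: nodes: 0:P, 1:P, 2:P, 3:t1, 5:t2, 10:tok, 14:tok, 17:tok, 18:tok, 19:tok edges: (0,5,in); (1,3,in); (3,0,out); (5,1,out); (5,2,out); (10,1,on); (14,2,on); (17,2,on); (18,0,on); (19,0,on)
step 2: rule r1; match: 0->3, 1->1, 2->0, 3->10; deleted nodes 10; deleted edges (10,1,on); added nodes 20; added edges (20,0,on); result: nodes: 0:P, 1:P, 2:P, 3:t1, 5:t2, 14:tok, 17:tok, 18:tok, 19:tok, 20:tok edges: (0,5,in); (1,3,in); (3,0,out); (5,1,out); (5,2,out); (14,2,on); (17,2,on); (18,0,on); (19,0,on); (20,0,on)
final:
nodes: 0:P, 1:P, 2:P, 3:t1, 5:t2, 14:tok, 17:tok, 18:tok, 19:tok, 20:tok
edges: (0,5,in); (1,3,in); (3,0,out); (5,1,out); (5,2,out); (14,2,on); (17,2,on); (18,0,on); (19,0,on); (20,0,on)


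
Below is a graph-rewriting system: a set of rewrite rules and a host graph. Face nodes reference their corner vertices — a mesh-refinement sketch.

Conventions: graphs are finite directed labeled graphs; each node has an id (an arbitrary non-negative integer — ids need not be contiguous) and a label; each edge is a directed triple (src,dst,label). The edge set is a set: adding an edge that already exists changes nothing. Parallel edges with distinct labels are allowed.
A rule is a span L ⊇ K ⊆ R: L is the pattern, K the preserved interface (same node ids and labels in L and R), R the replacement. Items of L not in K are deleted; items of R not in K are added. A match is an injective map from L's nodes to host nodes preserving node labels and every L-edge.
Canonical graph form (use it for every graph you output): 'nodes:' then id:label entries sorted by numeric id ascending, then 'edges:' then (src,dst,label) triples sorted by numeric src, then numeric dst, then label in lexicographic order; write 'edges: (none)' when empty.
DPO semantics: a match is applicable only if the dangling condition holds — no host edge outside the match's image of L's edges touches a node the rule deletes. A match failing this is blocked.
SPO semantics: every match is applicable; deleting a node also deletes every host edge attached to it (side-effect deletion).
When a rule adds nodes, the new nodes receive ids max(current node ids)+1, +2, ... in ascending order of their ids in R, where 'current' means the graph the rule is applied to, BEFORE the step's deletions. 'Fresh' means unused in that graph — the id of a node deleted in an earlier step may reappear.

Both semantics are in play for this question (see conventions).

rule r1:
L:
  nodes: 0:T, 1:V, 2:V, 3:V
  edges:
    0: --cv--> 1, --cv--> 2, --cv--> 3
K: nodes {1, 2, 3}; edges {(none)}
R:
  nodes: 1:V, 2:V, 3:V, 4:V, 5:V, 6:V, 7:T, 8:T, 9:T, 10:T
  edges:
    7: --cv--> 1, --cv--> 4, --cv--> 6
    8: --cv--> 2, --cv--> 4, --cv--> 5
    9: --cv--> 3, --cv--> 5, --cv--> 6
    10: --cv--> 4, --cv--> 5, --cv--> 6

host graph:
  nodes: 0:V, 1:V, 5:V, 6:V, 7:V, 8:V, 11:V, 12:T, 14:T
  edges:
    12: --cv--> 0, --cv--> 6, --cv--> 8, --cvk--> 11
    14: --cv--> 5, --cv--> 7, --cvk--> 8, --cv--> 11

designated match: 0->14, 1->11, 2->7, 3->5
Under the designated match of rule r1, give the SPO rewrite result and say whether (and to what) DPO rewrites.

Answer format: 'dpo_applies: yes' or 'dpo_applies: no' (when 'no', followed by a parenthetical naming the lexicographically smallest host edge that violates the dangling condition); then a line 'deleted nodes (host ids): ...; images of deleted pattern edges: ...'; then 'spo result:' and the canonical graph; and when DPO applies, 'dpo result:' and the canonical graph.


dpo_applies: no
(the rule deletes node 14, which keeps host edge (14,8,cvk) outside the match image — the dangling condition fails, DPO blocks; SPO proceeds and side-deletes such edges)
deleted nodes (host ids): 14; images of deleted pattern edges: (14,5,cv); (14,7,cv); (14,11,cv)
spo result:
nodes: 0:V, 1:V, 5:V, 6:V, 7:V, 8:V, 11:V, 12:T, 15:V, 16:V, 17:V, 18:T, 19:T, 20:T, 21:T
edges: (12,0,cv); (12,6,cv); (12,8,cv); (12,11,cvk); (18,11,cv); (18,15,cv); (18,17,cv); (19,7,cv); (19,15,cv); (19,16,cv); (20,5,cv); (20,16,cv); (20,17,cv); (21,15,cv); (21,16,cv); (21,17,cv)


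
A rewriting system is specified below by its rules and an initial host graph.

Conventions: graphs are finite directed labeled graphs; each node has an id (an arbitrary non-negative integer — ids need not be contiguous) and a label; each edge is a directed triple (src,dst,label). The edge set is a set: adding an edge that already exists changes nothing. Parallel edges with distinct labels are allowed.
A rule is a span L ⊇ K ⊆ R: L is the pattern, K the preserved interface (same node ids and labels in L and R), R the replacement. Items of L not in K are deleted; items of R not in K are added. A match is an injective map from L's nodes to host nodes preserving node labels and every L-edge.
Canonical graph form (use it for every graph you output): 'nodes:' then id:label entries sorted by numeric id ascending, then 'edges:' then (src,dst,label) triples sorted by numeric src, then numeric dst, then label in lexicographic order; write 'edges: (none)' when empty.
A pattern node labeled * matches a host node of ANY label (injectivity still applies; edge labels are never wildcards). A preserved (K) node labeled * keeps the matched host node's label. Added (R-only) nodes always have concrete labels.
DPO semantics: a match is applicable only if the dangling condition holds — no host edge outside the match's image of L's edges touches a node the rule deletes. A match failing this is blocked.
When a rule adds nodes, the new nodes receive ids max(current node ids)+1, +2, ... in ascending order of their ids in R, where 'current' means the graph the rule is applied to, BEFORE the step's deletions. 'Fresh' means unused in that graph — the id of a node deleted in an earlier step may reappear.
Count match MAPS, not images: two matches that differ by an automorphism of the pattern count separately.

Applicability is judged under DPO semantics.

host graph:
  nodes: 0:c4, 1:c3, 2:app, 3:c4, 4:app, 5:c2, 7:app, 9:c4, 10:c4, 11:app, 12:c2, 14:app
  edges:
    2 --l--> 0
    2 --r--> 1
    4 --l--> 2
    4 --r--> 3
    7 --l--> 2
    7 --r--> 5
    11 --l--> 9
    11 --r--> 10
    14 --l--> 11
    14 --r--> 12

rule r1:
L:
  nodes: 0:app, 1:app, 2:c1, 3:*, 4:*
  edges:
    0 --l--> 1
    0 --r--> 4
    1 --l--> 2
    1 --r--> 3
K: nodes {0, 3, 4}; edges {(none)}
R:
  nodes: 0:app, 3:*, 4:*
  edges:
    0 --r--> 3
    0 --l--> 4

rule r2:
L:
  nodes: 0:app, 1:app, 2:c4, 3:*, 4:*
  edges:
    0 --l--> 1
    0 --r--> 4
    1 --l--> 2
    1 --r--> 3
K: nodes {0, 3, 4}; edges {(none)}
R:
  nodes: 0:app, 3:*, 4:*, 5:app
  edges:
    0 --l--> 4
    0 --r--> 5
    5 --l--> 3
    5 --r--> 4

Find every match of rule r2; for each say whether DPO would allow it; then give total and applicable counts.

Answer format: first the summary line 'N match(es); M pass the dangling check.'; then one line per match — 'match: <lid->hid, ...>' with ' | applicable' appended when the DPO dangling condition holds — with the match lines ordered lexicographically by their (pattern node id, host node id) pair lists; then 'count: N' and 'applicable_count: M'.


3 match(es); 1 pass the dangling check.
match: 0->4, 1->2, 2->0, 3->1, 4->3
match: 0->7, 1->2, 2->0, 3->1, 4->5
match: 0->14, 1->11, 2->9, 3->10, 4->12 | applicable
count: 3
applicable_count: 1


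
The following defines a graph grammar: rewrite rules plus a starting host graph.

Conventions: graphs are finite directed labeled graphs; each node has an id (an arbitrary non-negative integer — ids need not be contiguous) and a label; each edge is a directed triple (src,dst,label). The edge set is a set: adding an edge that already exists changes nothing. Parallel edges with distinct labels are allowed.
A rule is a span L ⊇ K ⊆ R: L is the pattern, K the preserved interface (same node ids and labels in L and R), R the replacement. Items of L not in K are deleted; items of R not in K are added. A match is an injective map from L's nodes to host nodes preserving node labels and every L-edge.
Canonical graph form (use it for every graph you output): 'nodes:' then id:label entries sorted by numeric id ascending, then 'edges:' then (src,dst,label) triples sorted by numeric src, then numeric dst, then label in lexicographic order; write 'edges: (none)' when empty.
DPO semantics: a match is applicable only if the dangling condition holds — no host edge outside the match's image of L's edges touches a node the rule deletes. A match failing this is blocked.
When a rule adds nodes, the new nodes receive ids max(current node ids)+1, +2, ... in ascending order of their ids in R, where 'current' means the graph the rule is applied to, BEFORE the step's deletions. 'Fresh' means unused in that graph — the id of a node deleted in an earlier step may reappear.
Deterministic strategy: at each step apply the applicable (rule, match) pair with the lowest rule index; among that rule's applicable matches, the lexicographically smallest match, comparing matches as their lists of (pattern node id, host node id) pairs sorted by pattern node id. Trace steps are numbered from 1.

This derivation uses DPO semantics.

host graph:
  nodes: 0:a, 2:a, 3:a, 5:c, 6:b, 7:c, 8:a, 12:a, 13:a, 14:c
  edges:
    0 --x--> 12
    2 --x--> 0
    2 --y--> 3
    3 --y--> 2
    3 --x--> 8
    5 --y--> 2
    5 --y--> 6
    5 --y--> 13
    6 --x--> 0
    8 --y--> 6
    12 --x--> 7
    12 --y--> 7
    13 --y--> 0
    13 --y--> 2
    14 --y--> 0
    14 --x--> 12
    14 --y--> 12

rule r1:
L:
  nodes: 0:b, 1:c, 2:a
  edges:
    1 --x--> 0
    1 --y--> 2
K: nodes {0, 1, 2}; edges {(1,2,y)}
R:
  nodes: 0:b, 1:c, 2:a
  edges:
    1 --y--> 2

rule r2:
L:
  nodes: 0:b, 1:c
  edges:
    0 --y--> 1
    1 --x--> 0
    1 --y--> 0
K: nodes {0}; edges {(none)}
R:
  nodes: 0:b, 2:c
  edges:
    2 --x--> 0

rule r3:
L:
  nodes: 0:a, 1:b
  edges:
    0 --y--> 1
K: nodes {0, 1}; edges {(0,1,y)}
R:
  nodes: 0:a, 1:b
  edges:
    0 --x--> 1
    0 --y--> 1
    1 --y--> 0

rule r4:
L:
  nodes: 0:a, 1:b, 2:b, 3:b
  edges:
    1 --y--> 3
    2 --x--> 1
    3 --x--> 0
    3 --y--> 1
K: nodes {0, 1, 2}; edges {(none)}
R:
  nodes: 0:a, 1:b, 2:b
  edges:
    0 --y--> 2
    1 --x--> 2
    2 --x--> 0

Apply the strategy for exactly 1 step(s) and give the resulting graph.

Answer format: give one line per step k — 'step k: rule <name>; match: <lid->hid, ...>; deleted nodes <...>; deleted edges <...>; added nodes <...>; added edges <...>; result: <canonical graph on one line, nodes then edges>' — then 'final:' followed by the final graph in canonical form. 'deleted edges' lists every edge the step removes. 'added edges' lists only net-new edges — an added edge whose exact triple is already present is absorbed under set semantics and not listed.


step 1: rule r3; match: 0->8, 1->6; deleted nodes (none); deleted edges (none); added nodes (none); added edges (6,8,y); (8,6,x); result: nodes: 0:a, 2:a, 3:a, 5:c, 6:b, 7:c, 8:a, 12:a, 13:a, 14:c edges: (0,12,x); (2,0,x); (2,3,y); (3,2,y); (3,8,x); (5,2,y); (5,6,y); (5,13,y); (6,0,x); (6,8,y); (8,6,x); (8,6,y); (12,7,x); (12,7,y); (13,0,y); (13,2,y); (14,0,y); (14,12,x); (14,12,y)
final:
nodes: 0:a, 2:a, 3:a, 5:c, 6:b, 7:c, 8:a, 12:a, 13:a, 14:c
edges: (0,12,x); (2,0,x); (2,3,y); (3,2,y); (3,8,x); (5,2,y); (5,6,y); (5,13,y); (6,0,x); (6,8,y); (8,6,x); (8,6,y); (12,7,x); (12,7,y); (13,0,y); (13,2,y); (14,0,y); (14,12,x); (14,12,y)


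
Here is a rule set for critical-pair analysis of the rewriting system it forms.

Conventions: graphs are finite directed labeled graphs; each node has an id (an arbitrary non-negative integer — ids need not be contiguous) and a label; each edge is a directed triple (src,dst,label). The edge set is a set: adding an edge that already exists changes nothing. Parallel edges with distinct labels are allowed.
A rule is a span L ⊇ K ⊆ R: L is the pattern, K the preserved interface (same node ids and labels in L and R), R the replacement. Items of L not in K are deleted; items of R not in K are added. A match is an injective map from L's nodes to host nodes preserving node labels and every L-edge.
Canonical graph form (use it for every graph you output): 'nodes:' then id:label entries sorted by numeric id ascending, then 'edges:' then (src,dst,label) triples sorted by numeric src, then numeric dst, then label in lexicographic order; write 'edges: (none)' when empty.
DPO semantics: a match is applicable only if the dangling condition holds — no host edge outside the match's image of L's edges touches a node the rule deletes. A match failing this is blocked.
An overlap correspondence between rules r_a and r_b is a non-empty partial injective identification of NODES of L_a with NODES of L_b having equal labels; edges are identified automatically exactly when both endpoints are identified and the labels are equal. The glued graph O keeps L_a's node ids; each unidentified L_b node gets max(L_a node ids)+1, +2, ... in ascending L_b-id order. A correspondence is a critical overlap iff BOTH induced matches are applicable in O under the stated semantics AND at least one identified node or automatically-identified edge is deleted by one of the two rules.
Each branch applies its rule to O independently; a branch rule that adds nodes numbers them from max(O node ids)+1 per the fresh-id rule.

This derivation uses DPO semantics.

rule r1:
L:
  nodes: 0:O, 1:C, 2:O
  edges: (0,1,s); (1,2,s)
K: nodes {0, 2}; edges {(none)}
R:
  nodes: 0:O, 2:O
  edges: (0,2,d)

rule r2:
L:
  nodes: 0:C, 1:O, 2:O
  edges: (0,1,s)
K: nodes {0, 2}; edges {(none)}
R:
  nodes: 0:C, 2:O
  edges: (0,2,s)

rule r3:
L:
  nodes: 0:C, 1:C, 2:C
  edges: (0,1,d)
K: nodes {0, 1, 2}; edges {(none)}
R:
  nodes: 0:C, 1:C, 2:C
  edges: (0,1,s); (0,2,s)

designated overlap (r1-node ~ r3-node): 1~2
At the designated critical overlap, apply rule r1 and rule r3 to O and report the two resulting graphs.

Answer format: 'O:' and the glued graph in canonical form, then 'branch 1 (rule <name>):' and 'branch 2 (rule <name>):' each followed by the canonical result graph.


O:
nodes: 0:O, 1:C, 2:O, 3:C, 4:C
edges: (0,1,s); (1,2,s); (3,4,d)
branch 1 (rule r1):
nodes: 0:O, 2:O, 3:C, 4:C
edges: (0,2,d); (3,4,d)
branch 2 (rule r3):
nodes: 0:O, 1:C, 2:O, 3:C, 4:C
edges: (0,1,s); (1,2,s); (3,1,s); (3,4,s)


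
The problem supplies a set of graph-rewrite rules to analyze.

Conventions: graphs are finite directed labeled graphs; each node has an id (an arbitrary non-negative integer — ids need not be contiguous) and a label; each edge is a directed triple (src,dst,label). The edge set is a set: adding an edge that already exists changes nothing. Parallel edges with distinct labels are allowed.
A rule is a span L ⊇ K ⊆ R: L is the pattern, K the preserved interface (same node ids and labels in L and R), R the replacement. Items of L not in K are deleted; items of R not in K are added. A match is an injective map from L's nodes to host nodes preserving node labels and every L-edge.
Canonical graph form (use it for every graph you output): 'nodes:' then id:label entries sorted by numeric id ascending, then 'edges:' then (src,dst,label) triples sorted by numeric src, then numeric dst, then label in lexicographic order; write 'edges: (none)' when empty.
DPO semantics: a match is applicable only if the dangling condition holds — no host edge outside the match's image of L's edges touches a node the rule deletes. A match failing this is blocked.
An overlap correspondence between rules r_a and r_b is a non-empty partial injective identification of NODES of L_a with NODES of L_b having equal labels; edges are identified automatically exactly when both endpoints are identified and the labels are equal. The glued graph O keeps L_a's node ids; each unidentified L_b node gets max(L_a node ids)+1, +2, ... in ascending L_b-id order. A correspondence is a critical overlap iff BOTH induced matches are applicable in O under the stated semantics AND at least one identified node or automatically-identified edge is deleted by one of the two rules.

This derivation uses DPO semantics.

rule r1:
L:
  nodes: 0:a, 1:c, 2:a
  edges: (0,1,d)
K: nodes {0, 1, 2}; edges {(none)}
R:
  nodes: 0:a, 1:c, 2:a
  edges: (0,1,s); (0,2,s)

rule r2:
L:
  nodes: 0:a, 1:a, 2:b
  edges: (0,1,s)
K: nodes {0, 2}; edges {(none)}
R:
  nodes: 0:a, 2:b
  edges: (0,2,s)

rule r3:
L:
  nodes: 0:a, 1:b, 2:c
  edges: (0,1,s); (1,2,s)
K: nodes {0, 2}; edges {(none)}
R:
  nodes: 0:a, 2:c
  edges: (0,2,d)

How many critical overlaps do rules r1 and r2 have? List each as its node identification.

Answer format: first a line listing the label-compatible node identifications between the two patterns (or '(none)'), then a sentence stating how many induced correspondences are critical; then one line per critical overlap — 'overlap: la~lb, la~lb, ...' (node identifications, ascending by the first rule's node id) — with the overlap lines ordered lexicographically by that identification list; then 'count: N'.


label-compatible node identifications between L(r1) and L(r2): 0~0, 0~1, 2~0, 2~1
2 of the induced correspondences are critical overlaps of r1 and r2.
overlap: 0~0, 2~1
overlap: 2~1
count: 2


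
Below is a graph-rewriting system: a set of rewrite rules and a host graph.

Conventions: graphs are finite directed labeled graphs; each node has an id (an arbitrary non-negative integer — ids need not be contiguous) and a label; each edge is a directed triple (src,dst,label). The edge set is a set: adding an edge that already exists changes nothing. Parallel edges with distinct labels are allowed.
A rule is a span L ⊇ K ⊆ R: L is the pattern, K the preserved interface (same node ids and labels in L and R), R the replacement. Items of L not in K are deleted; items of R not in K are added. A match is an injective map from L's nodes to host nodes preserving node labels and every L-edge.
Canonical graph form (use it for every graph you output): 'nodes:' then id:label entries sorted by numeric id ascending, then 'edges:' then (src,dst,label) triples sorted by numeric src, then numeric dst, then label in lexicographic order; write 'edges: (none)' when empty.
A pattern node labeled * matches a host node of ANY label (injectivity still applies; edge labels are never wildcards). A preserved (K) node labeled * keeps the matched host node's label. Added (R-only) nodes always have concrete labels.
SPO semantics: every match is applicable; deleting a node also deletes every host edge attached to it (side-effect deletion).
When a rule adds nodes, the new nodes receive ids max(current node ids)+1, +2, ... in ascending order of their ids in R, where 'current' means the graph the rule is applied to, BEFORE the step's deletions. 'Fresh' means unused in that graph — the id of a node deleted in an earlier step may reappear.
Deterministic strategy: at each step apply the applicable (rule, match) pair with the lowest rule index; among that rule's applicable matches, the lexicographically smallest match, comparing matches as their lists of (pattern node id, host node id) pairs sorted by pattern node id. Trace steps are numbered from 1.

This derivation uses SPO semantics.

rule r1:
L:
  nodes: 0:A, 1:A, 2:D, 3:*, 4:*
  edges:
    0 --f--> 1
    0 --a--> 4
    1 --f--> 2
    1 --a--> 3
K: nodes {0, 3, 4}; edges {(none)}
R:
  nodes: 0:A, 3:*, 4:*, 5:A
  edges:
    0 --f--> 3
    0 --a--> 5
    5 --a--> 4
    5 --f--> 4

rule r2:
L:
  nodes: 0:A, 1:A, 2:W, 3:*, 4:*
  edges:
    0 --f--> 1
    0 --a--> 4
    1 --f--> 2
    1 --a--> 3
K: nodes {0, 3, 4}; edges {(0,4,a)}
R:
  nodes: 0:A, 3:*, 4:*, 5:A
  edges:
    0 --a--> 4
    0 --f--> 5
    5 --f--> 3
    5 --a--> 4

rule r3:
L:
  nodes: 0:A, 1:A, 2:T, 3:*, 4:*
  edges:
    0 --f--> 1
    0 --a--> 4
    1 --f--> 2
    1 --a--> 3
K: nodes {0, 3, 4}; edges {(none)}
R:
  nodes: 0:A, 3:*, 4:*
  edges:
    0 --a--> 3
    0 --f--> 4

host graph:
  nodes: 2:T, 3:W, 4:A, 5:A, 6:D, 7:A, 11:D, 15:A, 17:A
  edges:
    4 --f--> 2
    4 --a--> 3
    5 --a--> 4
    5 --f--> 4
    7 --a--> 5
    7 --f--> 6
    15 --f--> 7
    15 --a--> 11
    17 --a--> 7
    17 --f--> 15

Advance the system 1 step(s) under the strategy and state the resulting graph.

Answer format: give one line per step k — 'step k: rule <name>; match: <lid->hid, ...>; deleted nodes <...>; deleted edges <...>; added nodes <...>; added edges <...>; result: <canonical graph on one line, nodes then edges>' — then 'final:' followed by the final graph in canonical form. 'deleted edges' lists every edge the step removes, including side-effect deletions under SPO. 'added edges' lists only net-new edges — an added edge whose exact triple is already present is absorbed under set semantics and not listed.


step 1: rule r1; match: 0->15, 1->7, 2->6, 3->5, 4->11; deleted nodes 6, 7; deleted edges (7,5,a); (7,6,f); (15,7,f); (15,11,a); (17,7,a); added nodes 18; added edges (15,5,f); (15,18,a); (18,11,a); (18,11,f); result: nodes: 2:T, 3:W, 4:A, 5:A, 11:D, 15:A, 17:A, 18:A edges: (4,2,f); (4,3,a); (5,4,a); (5,4,f); (15,5,f); (15,18,a); (17,15,f); (18,11,a); (18,11,f)
final:
nodes: 2:T, 3:W, 4:A, 5:A, 11:D, 15:A, 17:A, 18:A
edges: (4,2,f); (4,3,a); (5,4,a); (5,4,f); (15,5,f); (15,18,a); (17,15,f); (18,11,a); (18,11,f)


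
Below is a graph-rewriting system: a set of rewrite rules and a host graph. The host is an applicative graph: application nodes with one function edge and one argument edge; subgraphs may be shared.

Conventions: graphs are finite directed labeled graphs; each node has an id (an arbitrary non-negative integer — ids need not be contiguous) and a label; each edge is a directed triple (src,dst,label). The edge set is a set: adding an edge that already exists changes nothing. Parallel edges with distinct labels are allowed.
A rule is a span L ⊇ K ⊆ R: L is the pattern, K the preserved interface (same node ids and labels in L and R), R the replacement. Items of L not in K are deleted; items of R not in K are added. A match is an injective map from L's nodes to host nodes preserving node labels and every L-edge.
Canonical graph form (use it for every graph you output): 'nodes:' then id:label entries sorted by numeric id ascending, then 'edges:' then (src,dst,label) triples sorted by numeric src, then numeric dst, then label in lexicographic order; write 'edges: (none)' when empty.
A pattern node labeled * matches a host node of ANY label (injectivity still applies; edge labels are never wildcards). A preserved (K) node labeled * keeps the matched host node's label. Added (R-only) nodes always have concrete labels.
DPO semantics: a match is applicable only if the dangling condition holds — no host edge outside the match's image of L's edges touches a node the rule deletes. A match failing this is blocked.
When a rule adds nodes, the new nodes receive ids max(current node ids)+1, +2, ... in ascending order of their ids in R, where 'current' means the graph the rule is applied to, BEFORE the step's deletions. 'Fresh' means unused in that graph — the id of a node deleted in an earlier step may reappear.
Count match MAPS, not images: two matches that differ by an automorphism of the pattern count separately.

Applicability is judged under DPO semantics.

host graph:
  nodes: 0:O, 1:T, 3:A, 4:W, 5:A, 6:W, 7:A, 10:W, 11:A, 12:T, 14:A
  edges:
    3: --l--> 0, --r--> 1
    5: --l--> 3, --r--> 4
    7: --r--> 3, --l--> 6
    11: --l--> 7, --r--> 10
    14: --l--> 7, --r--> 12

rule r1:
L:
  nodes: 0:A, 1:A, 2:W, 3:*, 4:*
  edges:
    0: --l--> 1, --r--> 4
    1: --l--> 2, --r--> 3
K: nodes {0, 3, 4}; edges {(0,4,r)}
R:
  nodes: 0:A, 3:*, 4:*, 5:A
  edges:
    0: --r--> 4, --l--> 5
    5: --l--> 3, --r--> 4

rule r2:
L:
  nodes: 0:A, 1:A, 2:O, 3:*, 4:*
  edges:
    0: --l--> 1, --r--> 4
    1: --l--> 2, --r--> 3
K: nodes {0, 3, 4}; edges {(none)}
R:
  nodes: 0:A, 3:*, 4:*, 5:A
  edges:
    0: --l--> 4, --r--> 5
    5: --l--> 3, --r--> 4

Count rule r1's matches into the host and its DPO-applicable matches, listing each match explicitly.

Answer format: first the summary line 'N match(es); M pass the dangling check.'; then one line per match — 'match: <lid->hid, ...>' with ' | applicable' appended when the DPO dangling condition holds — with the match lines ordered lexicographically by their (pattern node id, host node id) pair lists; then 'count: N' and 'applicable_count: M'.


2 match(es); 0 pass the dangling check.
match: 0->11, 1->7, 2->6, 3->3, 4->10
match: 0->14, 1->7, 2->6, 3->3, 4->12
count: 2
applicable_count: 0


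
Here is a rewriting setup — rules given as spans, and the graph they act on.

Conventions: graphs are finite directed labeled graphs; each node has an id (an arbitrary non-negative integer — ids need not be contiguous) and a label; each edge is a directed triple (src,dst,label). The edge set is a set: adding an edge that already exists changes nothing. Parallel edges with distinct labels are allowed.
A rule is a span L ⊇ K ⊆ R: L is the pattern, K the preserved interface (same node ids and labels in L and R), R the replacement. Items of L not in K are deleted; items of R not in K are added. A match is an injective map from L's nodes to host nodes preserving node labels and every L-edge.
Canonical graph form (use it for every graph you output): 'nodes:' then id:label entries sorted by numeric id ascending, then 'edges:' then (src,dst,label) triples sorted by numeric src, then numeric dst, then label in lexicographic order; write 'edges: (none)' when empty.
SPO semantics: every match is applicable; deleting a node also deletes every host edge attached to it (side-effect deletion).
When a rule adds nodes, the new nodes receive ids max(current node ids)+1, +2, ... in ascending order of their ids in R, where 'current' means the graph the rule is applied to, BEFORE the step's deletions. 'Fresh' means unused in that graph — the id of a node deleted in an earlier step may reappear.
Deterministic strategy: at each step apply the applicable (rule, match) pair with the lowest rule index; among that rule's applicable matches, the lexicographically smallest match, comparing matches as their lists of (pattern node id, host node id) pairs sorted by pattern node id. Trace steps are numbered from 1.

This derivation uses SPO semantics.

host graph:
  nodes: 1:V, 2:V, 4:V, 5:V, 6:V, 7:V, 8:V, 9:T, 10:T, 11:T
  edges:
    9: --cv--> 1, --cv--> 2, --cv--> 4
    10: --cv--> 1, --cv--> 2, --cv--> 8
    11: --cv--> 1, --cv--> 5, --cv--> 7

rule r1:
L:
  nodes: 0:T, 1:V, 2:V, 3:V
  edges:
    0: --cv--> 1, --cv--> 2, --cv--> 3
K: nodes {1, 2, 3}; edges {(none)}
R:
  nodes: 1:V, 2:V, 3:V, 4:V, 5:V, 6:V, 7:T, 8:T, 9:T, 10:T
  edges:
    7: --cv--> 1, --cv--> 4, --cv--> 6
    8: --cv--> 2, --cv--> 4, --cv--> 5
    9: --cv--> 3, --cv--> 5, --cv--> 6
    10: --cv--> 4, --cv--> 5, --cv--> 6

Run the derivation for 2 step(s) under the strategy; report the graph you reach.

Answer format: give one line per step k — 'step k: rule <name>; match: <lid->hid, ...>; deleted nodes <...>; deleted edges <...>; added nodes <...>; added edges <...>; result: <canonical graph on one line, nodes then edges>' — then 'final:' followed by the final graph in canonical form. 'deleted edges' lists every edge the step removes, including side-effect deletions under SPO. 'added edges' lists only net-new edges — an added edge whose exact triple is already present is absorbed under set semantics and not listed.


step 1: rule r1; match: 0->9, 1->1, 2->2, 3->4; deleted nodes 9; deleted edges (9,1,cv); (9,2,cv); (9,4,cv); added nodes 12, 13, 14, 15, 16, 17, 18; added edges (15,1,cv); (15,12,cv); (15,14,cv); (16,2,cv); (16,12,cv); (16,13,cv); (17,4,cv); (17,13,cv); (17,14,cv); (18,12,cv); (18,13,cv); (18,14,cv); result: nodes: 1:V, 2:V, 4:V, 5:V, 6:V, 7:V, 8:V, 10:T, 11:T, 12:V, 13:V, 14:V, 15:T, 16:T, 17:T, 18:T edges: (10,1,cv); (10,2,cv); (10,8,cv); (11,1,cv); (11,5,cv); (11,7,cv); (15,1,cv); (15,12,cv); (15,14,cv); (16,2,cv); (16,12,cv); (16,13,cv); (17,4,cv); (17,13,cv); (17,14,cv); (18,12,cv); (18,13,cv); (18,14,cv)
step 2: rule r1; match: 0->10, 1->1, 2->2, 3->8; deleted nodes 10; deleted edges (10,1,cv); (10,2,cv); (10,8,cv); added nodes 19, 20, 21, 22, 23, 24, 25; added edges (22,1,cv); (22,19,cv); (22,21,cv); (23,2,cv); (23,19,cv); (23,20,cv); (24,8,cv); (24,20,cv); (24,21,cv); (25,19,cv); (25,20,cv); (25,21,cv); result: nodes: 1:V, 2:V, 4:V, 5:V, 6:V, 7:V, 8:V, 11:T, 12:V, 13:V, 14:V, 15:T, 16:T, 17:T, 18:T, 19:V, 20:V, 21:V, 22:T, 23:T, 24:T, 25:T edges: (11,1,cv); (11,5,cv); (11,7,cv); (15,1,cv); (15,12,cv); (15,14,cv); (16,2,cv); (16,12,cv); (16,13,cv); (17,4,cv); (17,13,cv); (17,14,cv); (18,12,cv); (18,13,cv); (18,14,cv); (22,1,cv); (22,19,cv); (22,21,cv); (23,2,cv); (23,19,cv); (23,20,cv); (24,8,cv); (24,20,cv); (24,21,cv); (25,19,cv); (25,20,cv); (25,21,cv)
final:
nodes: 1:V, 2:V, 4:V, 5:V, 6:V, 7:V, 8:V, 11:T, 12:V, 13:V, 14:V, 15:T, 16:T, 17:T, 18:T, 19:V, 20:V, 21:V, 22:T, 23:T, 24:T, 25:T
edges: (11,1,cv); (11,5,cv); (11,7,cv); (15,1,cv); (15,12,cv); (15,14,cv); (16,2,cv); (16,12,cv); (16,13,cv); (17,4,cv); (17,13,cv); (17,14,cv); (18,12,cv); (18,13,cv); (18,14,cv); (22,1,cv); (22,19,cv); (22,21,cv); (23,2,cv); (23,19,cv); (23,20,cv); (24,8,cv); (24,20,cv); (24,21,cv); (25,19,cv); (25,20,cv); (25,21,cv)


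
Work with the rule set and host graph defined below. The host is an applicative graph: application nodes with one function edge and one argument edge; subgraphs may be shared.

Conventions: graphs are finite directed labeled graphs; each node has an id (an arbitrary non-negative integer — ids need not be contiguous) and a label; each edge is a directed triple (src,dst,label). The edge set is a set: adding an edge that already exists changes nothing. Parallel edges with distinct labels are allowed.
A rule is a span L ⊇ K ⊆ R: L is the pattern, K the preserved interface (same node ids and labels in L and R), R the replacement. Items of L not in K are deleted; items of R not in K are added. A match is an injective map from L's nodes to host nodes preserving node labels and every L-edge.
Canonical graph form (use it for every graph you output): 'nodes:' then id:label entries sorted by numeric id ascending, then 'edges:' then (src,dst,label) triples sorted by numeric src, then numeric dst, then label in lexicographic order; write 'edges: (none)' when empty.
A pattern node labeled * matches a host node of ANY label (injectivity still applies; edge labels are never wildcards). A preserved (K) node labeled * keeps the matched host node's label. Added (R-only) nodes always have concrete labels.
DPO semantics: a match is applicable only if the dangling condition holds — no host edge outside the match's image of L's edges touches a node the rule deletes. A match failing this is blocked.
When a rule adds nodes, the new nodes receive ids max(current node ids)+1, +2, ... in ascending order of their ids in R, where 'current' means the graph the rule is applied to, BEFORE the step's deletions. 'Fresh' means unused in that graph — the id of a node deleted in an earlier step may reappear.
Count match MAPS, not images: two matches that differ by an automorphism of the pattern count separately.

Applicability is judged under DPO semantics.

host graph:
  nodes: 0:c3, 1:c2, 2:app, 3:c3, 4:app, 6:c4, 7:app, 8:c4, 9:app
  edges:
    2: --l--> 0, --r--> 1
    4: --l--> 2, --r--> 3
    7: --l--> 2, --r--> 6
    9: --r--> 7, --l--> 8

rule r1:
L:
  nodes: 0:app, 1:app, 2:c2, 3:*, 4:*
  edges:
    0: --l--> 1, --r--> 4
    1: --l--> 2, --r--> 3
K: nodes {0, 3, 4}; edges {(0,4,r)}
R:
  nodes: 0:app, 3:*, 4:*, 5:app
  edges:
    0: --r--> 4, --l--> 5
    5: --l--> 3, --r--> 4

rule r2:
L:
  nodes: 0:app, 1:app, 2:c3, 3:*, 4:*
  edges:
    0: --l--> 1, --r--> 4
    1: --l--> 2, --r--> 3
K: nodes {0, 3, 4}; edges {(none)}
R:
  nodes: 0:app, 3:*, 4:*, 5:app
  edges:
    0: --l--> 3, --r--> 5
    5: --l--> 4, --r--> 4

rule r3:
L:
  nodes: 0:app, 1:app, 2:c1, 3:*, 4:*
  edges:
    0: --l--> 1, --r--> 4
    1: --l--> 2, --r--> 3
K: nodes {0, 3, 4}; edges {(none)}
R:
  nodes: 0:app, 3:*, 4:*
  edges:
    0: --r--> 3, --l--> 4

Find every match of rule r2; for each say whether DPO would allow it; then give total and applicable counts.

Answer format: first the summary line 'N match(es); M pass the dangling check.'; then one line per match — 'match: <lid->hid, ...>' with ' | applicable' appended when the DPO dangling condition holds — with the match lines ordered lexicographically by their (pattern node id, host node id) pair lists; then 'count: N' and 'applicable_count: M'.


2 match(es); 0 pass the dangling check.
match: 0->4, 1->2, 2->0, 3->1, 4->3
match: 0->7, 1->2, 2->0, 3->1, 4->6
count: 2
applicable_count: 0


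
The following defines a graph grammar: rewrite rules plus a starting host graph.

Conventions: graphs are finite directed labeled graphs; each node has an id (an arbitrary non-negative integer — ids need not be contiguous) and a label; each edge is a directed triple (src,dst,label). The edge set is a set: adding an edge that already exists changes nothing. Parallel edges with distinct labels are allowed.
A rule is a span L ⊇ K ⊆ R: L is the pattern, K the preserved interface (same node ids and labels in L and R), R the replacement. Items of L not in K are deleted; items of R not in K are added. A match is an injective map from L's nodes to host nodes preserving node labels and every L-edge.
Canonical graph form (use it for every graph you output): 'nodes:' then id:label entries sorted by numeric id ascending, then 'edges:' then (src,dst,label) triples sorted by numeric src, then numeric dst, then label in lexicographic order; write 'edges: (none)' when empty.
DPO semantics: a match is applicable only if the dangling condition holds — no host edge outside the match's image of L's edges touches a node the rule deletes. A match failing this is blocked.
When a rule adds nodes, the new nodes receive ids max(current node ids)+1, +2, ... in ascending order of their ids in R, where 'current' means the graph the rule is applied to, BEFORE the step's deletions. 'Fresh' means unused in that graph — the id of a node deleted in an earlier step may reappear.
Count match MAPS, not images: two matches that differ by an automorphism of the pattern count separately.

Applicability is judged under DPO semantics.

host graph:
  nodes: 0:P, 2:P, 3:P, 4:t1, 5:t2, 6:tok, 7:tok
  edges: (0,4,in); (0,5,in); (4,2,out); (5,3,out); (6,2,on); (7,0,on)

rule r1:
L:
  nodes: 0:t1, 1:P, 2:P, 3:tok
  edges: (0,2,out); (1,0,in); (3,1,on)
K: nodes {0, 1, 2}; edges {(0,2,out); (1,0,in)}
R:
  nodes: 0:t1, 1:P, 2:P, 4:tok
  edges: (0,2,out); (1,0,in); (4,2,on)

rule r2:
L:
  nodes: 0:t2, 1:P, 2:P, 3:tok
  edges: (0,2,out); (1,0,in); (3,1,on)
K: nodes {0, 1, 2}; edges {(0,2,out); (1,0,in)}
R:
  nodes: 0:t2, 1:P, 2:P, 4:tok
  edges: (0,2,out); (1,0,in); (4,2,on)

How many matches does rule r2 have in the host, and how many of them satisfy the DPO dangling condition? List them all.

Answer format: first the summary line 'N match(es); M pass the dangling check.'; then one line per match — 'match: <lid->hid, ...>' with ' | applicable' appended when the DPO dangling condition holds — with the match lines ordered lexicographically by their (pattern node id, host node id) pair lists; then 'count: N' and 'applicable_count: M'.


1 match(es); 1 pass the dangling check.
match: 0->5, 1->0, 2->3, 3->7 | applicable
count: 1
applicable_count: 1
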